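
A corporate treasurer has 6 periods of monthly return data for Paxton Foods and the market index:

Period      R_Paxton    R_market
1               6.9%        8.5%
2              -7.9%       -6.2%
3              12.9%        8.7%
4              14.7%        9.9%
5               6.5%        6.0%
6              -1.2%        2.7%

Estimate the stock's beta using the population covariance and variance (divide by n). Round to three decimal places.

1.342

Mean R_i = (6.9 − 7.9 + 12.9 + 14.7 + 6.5 − 1.2) / 6 = 5.3167%
Mean R_m = (8.5 − 6.2 + 8.7 + 9.9 + 6.0 + 2.7) / 6 = 4.9333%
Σ(R_i − R̄_i)(R_m − R̄_m) = 243.7767  ⇒  Cov = 243.7767 / 6 = 40.6295
Σ(R_m − R̄_m)² = 181.6533  ⇒  Var(R_m) = 181.6533 / 6 = 30.2756
β = Cov / Var(R_m) = 40.6295 / 30.2756 = 1.3420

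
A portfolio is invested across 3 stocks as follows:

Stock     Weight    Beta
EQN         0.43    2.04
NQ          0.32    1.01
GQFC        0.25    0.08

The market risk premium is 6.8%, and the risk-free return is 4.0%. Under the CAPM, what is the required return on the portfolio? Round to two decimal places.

β_P = Σ w_i β_i = 0.43×2.04 + 0.32×1.01 + 0.25×0.08 = 1.2204
E(R_P) = R_f + β_P × MRP = 4.0% + 1.2204 × 6.8% = 12.30%

12.30%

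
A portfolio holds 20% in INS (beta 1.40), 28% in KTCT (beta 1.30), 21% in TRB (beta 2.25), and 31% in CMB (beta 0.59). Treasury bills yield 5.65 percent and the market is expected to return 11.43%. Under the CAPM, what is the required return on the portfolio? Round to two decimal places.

β_P = Σ w_i β_i = 0.20×1.40 + 0.28×1.30 + 0.21×2.25 + 0.31×0.59 = 1.2994
MRP = 11.43% − 5.65% = 5.78%
E(R_P) = R_f + β_P × MRP = 5.65% + 1.2994 × 5.78% = 13.16%

13.16%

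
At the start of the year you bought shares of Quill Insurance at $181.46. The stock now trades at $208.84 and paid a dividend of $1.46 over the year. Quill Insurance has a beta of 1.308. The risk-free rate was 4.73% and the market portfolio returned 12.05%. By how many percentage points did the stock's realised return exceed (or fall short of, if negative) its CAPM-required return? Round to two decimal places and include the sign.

+1.59%

Realised HPR = (P1 + D1 − P0) / P0 = (208.84 + 1.46 − 181.46) / 181.46 = 28.84 / 181.46 = 15.8933%
MRP = 12.05% − 4.73% = 7.32%
CAPM required = R_f + β·MRP = 4.73% + 1.308 × 7.32% = 14.30456%
α = realised − required = 15.8933% − 14.30456% = +1.59%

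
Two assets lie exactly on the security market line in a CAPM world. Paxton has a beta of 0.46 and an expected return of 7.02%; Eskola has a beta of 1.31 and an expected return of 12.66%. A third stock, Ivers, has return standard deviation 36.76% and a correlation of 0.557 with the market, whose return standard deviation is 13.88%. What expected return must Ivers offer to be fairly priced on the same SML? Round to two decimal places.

MRP = (12.66% − 7.02%) / (1.31 − 0.46) = 6.6353%
R_f = 7.02% − 0.46 × 6.6353% = 3.9678%
β_Ivers = ρ·σ_i/σ_m = 0.557 × 36.76 / 13.88 = 1.4752
E(R_Ivers) = R_f + β × MRP = 3.9678% + 1.4752 × 6.6353% = 13.76%

13.76%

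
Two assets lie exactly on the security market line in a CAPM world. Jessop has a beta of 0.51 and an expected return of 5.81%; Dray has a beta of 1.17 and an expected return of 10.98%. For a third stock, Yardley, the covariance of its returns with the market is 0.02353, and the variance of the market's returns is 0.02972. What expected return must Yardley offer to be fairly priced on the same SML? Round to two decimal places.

8.02%

MRP = (10.98% − 5.81%) / (1.17 − 0.51) = 7.8333%
R_f = 5.81% − 0.51 × 7.8333% = 1.8150%
β_Yardley = Cov / Var(R_m) = 0.02353 / 0.02972 = 0.7917
E(R_Yardley) = R_f + β × MRP = 1.8150% + 0.7917 × 7.8333% = 8.02%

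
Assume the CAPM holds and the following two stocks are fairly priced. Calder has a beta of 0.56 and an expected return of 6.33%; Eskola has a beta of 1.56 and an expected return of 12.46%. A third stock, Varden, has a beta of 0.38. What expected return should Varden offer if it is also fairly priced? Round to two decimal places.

MRP (SML slope) = (12.46% − 6.33%) / (1.56 − 0.56) = 6.13% / 1.00 = 6.1300%
R_f (intercept) = 6.33% − 0.56 × 6.1300% = 2.8972%
E(R_Varden) = R_f + β × MRP = 2.8972% + 0.38 × 6.1300% = 5.23%

5.23%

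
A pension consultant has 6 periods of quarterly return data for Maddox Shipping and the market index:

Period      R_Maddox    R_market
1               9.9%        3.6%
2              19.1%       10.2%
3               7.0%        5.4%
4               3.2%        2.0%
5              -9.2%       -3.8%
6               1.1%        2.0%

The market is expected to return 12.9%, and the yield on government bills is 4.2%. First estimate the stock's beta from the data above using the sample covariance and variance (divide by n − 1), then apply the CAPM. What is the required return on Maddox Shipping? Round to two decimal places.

21.56%

Mean R_i = (9.9 + 19.1 + 7.0 + 3.2 − 9.2 + 1.1) / 6 = 5.1833%
Mean R_m = (3.6 + 10.2 + 5.4 + 2.0 − 3.8 + 2.0) / 6 = 3.2333%
Σ(R_i − R̄_i)(R_m − R̄_m) = 211.2633  ⇒  Cov = 211.2633 / 5 = 42.2527
Σ(R_m − R̄_m)² = 105.8733  ⇒  Var(R_m) = 105.8733 / 5 = 21.1747
β = Cov / Var(R_m) = 42.2527 / 21.1747 = 1.9954
MRP = 12.9% − 4.2% = 8.70%
E(R) = R_f + β × MRP = 4.2% + 1.9954 × 8.7% = 21.56%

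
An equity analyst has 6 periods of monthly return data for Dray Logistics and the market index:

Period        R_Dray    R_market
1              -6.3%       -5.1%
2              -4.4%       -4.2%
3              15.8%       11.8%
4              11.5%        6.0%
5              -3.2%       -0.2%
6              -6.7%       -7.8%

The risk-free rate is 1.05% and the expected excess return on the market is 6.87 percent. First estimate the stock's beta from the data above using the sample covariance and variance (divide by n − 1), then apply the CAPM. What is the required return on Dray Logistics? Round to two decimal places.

9.85%

Mean R_i = (-6.3 − 4.4 + 15.8 + 11.5 − 3.2 − 6.7) / 6 = 1.1167%
Mean R_m = (-5.1 − 4.2 + 11.8 + 6.0 − 0.2 − 7.8) / 6 = 0.0833%
Σ(R_i − R̄_i)(R_m − R̄_m) = 358.3917  ⇒  Cov = 358.3917 / 5 = 71.6783
Σ(R_m − R̄_m)² = 279.7283  ⇒  Var(R_m) = 279.7283 / 5 = 55.9457
β = Cov / Var(R_m) = 71.6783 / 55.9457 = 1.2812
E(R) = R_f + β × MRP = 1.05% + 1.2812 × 6.87% = 9.85%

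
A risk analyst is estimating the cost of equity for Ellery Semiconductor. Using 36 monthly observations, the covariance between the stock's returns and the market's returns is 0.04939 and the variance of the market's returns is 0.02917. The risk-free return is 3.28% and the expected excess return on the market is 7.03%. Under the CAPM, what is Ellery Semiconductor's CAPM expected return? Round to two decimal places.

β = Cov(R_i, R_m) / Var(R_m) = 0.04939 / 0.02917 = 1.6932
E(R) = R_f + β × MRP = 3.28% + 1.6932 × 7.03% = 15.18%

15.18%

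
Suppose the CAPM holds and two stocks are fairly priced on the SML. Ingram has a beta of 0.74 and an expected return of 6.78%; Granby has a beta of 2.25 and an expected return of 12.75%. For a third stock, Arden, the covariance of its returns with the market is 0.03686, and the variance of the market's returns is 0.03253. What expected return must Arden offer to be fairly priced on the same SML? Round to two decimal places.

MRP = (12.75% − 6.78%) / (2.25 − 0.74) = 3.9536%
R_f = 6.78% − 0.74 × 3.9536% = 3.8543%
β_Arden = Cov / Var(R_m) = 0.03686 / 0.03253 = 1.1331
E(R_Arden) = R_f + β × MRP = 3.8543% + 1.1331 × 3.9536% = 8.33%

8.33%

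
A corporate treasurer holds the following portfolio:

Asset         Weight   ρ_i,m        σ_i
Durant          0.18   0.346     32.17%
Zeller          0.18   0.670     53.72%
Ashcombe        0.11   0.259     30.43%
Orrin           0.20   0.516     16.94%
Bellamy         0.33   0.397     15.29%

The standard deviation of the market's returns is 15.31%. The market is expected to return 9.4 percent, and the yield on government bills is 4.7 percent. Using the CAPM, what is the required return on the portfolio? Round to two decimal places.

β_Durant = 0.346 × 32.17% / 15.31% = 0.7270
β_Zeller = 0.670 × 53.72% / 15.31% = 2.3509
β_Ashcombe = 0.259 × 30.43% / 15.31% = 0.5148
β_Orrin = 0.516 × 16.94% / 15.31% = 0.5709
β_Bellamy = 0.397 × 15.29% / 15.31% = 0.3965
β_P = Σ w_i β_i = 0.18×0.7270 + 0.18×2.3509 + 0.11×0.5148 + 0.20×0.5709 + 0.33×0.3965 = 0.8557
MRP = 9.4% − 4.7% = 4.70%
E(R_P) = R_f + β_P × MRP = 4.7% + 0.8557 × 4.7% = 8.72%

8.72%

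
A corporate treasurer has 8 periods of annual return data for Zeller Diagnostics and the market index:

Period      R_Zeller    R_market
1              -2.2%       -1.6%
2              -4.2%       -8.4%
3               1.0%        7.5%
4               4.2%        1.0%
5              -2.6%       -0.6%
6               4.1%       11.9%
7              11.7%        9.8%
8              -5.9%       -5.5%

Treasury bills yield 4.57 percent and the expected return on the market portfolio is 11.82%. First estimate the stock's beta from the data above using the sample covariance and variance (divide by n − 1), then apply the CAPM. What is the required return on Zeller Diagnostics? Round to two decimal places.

Mean R_i = (-2.2 − 4.2 + 1.0 + 4.2 − 2.6 + 4.1 + 11.7 − 5.9) / 8 = 0.7625%
Mean R_m = (-1.6 − 8.4 + 7.5 + 1.0 − 0.6 + 11.9 + 9.8 − 5.5) / 8 = 1.7625%
Σ(R_i − R̄_i)(R_m − R̄_m) = 237.2088  ⇒  Cov = 237.2088 / 7 = 33.8870
Σ(R_m − R̄_m)² = 373.7788  ⇒  Var(R_m) = 373.7788 / 7 = 53.3970
β = Cov / Var(R_m) = 33.8870 / 53.3970 = 0.6346
MRP = 11.82% − 4.57% = 7.25%
E(R) = R_f + β × MRP = 4.57% + 0.6346 × 7.25% = 9.17%

9.17%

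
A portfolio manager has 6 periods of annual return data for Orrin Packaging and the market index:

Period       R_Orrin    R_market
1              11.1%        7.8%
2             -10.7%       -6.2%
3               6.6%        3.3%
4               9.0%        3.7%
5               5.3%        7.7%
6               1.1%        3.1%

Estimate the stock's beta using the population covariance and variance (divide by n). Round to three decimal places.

Mean R_i = (11.1 − 10.7 + 6.6 + 9.0 + 5.3 + 1.1) / 6 = 3.7333%
Mean R_m = (7.8 − 6.2 + 3.3 + 3.7 + 7.7 + 3.1) / 6 = 3.2333%
Σ(R_i − R̄_i)(R_m − R̄_m) = 179.7933  ⇒  Cov = 179.7933 / 6 = 29.9656
Σ(R_m − R̄_m)² = 130.0333  ⇒  Var(R_m) = 130.0333 / 6 = 21.6722
β = Cov / Var(R_m) = 29.9656 / 21.6722 = 1.3827

1.383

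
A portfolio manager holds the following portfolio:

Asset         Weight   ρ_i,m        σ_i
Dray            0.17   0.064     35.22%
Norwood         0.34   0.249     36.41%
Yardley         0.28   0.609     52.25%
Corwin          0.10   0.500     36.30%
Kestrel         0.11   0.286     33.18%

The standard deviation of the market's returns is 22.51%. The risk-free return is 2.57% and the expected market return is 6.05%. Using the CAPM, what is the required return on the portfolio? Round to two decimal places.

4.93%

β_Dray = 0.064 × 35.22% / 22.51% = 0.1001
β_Norwood = 0.249 × 36.41% / 22.51% = 0.4028
β_Yardley = 0.609 × 52.25% / 22.51% = 1.4136
β_Corwin = 0.500 × 36.30% / 22.51% = 0.8063
β_Kestrel = 0.286 × 33.18% / 22.51% = 0.4216
β_P = Σ w_i β_i = 0.17×0.1001 + 0.34×0.4028 + 0.28×1.4136 + 0.10×0.8063 + 0.11×0.4216 = 0.6768
MRP = 6.05% − 2.57% = 3.48%
E(R_P) = R_f + β_P × MRP = 2.57% + 0.6768 × 3.48% = 4.93%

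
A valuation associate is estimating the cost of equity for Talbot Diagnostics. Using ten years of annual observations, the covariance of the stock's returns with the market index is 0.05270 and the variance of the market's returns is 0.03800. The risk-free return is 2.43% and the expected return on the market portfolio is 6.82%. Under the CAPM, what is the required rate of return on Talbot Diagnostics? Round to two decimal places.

β = Cov(R_i, R_m) / Var(R_m) = 0.05270 / 0.03800 = 1.3868
MRP = 6.82% − 2.43% = 4.39%
E(R) = R_f + β × MRP = 2.43% + 1.3868 × 4.39% = 8.52%

8.52%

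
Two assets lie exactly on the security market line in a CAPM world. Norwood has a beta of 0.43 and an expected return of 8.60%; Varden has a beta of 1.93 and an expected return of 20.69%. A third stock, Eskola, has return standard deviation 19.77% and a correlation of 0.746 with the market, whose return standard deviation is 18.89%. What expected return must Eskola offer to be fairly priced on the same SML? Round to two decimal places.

MRP = (20.69% − 8.60%) / (1.93 − 0.43) = 8.0600%
R_f = 8.60% − 0.43 × 8.0600% = 5.1342%
β_Eskola = ρ·σ_i/σ_m = 0.746 × 19.77 / 18.89 = 0.7808
E(R_Eskola) = R_f + β × MRP = 5.1342% + 0.7808 × 8.0600% = 11.43%

11.43%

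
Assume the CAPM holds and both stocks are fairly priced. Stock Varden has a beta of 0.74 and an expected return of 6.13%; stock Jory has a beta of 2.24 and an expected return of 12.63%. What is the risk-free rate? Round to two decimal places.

2.92%

Both satisfy E(R) = R_f + β·MRP, so the slope of the SML is
MRP = (12.63% − 6.13%) / (2.24 − 0.74) = 6.50% / 1.50 = 4.3333%
R_f = E(R_Varden) − β_Varden·MRP = 6.13% − 0.74 × 4.3333% = 2.9234%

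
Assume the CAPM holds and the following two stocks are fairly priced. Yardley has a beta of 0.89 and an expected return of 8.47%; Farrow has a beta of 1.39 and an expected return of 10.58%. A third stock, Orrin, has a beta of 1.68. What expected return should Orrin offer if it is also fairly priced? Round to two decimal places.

11.80%

MRP (SML slope) = (10.58% − 8.47%) / (1.39 − 0.89) = 2.11% / 0.50 = 4.2200%
R_f (intercept) = 8.47% − 0.89 × 4.2200% = 4.7142%
E(R_Orrin) = R_f + β × MRP = 4.7142% + 1.68 × 4.2200% = 11.80%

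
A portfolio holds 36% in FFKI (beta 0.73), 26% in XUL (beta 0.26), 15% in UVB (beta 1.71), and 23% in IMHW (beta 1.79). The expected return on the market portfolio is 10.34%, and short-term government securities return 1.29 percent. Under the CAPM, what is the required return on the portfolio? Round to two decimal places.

10.33%

β_P = Σ w_i β_i = 0.36×0.73 + 0.26×0.26 + 0.15×1.71 + 0.23×1.79 = 0.9986
MRP = 10.34% − 1.29% = 9.05%
E(R_P) = R_f + β_P × MRP = 1.29% + 0.9986 × 9.05% = 10.33%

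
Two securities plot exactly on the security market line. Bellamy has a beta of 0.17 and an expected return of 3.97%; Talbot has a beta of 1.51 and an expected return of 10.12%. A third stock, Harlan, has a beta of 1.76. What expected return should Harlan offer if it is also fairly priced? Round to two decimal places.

MRP (SML slope) = (10.12% − 3.97%) / (1.51 − 0.17) = 6.15% / 1.34 = 4.5896%
R_f (intercept) = 3.97% − 0.17 × 4.5896% = 3.1898%
E(R_Harlan) = R_f + β × MRP = 3.1898% + 1.76 × 4.5896% = 11.27%

11.27%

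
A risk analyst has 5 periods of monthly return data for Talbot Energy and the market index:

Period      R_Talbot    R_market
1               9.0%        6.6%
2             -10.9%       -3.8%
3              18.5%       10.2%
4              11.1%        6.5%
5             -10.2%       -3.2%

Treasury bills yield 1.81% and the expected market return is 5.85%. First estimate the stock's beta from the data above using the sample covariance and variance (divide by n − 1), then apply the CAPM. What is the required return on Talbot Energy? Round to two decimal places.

Mean R_i = (9.0 − 10.9 + 18.5 + 11.1 − 10.2) / 5 = 3.5000%
Mean R_m = (6.6 − 3.8 + 10.2 + 6.5 − 3.2) / 5 = 3.2600%
Σ(R_i − R̄_i)(R_m − R̄_m) = 337.2600  ⇒  Cov = 337.2600 / 4 = 84.3150
Σ(R_m − R̄_m)² = 161.3920  ⇒  Var(R_m) = 161.3920 / 4 = 40.3480
β = Cov / Var(R_m) = 84.3150 / 40.3480 = 2.0897
MRP = 5.85% − 1.81% = 4.04%
E(R) = R_f + β × MRP = 1.81% + 2.0897 × 4.04% = 10.25%

10.25%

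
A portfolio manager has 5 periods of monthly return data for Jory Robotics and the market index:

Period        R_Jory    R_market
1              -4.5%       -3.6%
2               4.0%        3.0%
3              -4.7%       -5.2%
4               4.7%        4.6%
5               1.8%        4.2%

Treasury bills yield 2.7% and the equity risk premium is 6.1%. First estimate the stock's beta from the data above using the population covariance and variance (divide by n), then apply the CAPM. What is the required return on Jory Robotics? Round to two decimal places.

Mean R_i = (-4.5 + 4.0 − 4.7 + 4.7 + 1.8) / 5 = 0.2600%
Mean R_m = (-3.6 + 3.0 − 5.2 + 4.6 + 4.2) / 5 = 0.6000%
Σ(R_i − R̄_i)(R_m − R̄_m) = 81.0400  ⇒  Cov = 81.0400 / 5 = 16.2080
Σ(R_m − R̄_m)² = 86.0000  ⇒  Var(R_m) = 86.0000 / 5 = 17.2000
β = Cov / Var(R_m) = 16.2080 / 17.2000 = 0.9423
E(R) = R_f + β × MRP = 2.7% + 0.9423 × 6.1% = 8.45%

8.45%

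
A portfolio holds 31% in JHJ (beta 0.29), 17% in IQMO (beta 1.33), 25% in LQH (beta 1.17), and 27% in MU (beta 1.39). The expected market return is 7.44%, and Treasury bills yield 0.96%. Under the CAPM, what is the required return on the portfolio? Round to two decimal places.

7.34%

β_P = Σ w_i β_i = 0.31×0.29 + 0.17×1.33 + 0.25×1.17 + 0.27×1.39 = 0.9838
MRP = 7.44% − 0.96% = 6.48%
E(R_P) = R_f + β_P × MRP = 0.96% + 0.9838 × 6.48% = 7.34%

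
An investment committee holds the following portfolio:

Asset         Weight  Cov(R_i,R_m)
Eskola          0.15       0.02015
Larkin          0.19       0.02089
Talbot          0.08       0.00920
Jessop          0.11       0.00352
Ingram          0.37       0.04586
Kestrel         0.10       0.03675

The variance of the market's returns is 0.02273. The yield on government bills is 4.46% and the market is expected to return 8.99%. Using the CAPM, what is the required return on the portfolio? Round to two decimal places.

10.19%

β_Eskola = 0.02015 / 0.02273 = 0.8865
β_Larkin = 0.02089 / 0.02273 = 0.9190
β_Talbot = 0.00920 / 0.02273 = 0.4048
β_Jessop = 0.00352 / 0.02273 = 0.1549
β_Ingram = 0.04586 / 0.02273 = 2.0176
β_Kestrel = 0.03675 / 0.02273 = 1.6168
β_P = Σ w_i β_i = 0.15×0.8865 + 0.19×0.9190 + 0.08×0.4048 + 0.11×0.1549 + 0.37×2.0176 + 0.10×1.6168 = 1.2652
MRP = 8.99% − 4.46% = 4.53%
E(R_P) = R_f + β_P × MRP = 4.46% + 1.2652 × 4.53% = 10.19%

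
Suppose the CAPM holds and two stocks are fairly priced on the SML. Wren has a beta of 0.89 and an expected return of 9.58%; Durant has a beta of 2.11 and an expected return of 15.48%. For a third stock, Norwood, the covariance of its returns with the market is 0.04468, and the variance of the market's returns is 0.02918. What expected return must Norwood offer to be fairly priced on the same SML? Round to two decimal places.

12.68%

MRP = (15.48% − 9.58%) / (2.11 − 0.89) = 4.8361%
R_f = 9.58% − 0.89 × 4.8361% = 5.2759%
β_Norwood = Cov / Var(R_m) = 0.04468 / 0.02918 = 1.5312
E(R_Norwood) = R_f + β × MRP = 5.2759% + 1.5312 × 4.8361% = 12.68%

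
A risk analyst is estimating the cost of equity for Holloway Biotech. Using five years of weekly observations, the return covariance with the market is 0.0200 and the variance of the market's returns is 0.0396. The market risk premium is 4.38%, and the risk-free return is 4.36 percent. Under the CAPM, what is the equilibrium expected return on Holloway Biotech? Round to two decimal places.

6.57%

β = Cov(R_i, R_m) / Var(R_m) = 0.0200 / 0.0396 = 0.5051
E(R) = R_f + β × MRP = 4.36% + 0.5051 × 4.38% = 6.57%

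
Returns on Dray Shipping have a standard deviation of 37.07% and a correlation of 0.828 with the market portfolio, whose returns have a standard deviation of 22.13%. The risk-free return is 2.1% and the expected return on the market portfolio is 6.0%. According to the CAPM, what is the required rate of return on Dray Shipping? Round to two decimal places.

β = ρ × σ_i / σ_m = 0.828 × 37.07% / 22.13% = 1.3870
MRP = 6.0% − 2.1% = 3.90%
E(R) = 2.1% + 1.3870 × 3.9% = 7.51%

7.51%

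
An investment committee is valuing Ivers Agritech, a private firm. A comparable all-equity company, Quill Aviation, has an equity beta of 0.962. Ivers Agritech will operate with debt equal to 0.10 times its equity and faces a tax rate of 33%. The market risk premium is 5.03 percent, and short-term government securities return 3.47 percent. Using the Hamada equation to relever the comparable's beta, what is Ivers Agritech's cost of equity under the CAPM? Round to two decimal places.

β_L = β_U × [1 + (1 − t)(D/E)] = 0.962 × [1 + (1 − 0.33) × 0.10]
    = 0.962 × [1 + 0.67 × 0.10] = 0.962 × 1.0670 = 1.0265
E(R) = R_f + β_L × MRP = 3.47% + 1.0265 × 5.03% = 8.63%

8.63%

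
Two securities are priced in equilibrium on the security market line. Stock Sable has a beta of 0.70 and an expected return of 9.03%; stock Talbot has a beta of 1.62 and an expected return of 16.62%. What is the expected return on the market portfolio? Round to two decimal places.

Both satisfy E(R) = R_f + β·MRP, so the slope of the SML is
MRP = (16.62% − 9.03%) / (1.62 − 0.70) = 7.59% / 0.92 = 8.2500%
R_f = E(R_Sable) − β_Sable·MRP = 9.03% − 0.70 × 8.2500% = 3.2550%
E(R_m) = R_f + MRP = 3.2550% + 8.2500% = 11.51%

11.51%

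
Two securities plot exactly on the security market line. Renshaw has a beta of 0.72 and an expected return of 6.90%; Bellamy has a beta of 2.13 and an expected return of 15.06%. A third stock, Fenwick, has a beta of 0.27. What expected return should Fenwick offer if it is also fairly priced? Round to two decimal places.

4.30%

MRP (SML slope) = (15.06% − 6.90%) / (2.13 − 0.72) = 8.16% / 1.41 = 5.7872%
R_f (intercept) = 6.90% − 0.72 × 5.7872% = 2.7332%
E(R_Fenwick) = R_f + β × MRP = 2.7332% + 0.27 × 5.7872% = 4.30%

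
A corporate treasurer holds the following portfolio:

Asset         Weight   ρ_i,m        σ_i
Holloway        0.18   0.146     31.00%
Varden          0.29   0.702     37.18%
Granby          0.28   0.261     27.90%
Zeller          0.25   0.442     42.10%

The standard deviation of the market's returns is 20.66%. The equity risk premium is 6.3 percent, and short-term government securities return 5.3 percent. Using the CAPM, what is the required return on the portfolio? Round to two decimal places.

β_Holloway = 0.146 × 31.00% / 20.66% = 0.2191
β_Varden = 0.702 × 37.18% / 20.66% = 1.2633
β_Granby = 0.261 × 27.90% / 20.66% = 0.3525
β_Zeller = 0.442 × 42.10% / 20.66% = 0.9007
β_P = Σ w_i β_i = 0.18×0.2191 + 0.29×1.2633 + 0.28×0.3525 + 0.25×0.9007 = 0.7297
E(R_P) = R_f + β_P × MRP = 5.3% + 0.7297 × 6.3% = 9.90%

9.90%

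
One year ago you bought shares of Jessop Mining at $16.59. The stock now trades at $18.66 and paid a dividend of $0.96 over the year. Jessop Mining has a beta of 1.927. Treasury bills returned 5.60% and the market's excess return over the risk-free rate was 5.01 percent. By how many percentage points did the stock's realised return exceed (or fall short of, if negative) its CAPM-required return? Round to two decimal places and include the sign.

Realised HPR = (P1 + D1 − P0) / P0 = (18.66 + 0.96 − 16.59) / 16.59 = 3.03 / 16.59 = 18.2640%
CAPM required = R_f + β·MRP = 5.60% + 1.927 × 5.01% = 15.25427%
α = realised − required = 18.2640% − 15.25427% = +3.01%

+3.01%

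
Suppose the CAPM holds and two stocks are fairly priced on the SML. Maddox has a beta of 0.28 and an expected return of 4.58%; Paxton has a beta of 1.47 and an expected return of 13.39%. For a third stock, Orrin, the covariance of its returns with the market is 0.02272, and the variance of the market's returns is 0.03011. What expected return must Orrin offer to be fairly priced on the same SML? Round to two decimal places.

MRP = (13.39% − 4.58%) / (1.47 − 0.28) = 7.4034%
R_f = 4.58% − 0.28 × 7.4034% = 2.5070%
β_Orrin = Cov / Var(R_m) = 0.02272 / 0.03011 = 0.7546
E(R_Orrin) = R_f + β × MRP = 2.5070% + 0.7546 × 7.4034% = 8.09%

8.09%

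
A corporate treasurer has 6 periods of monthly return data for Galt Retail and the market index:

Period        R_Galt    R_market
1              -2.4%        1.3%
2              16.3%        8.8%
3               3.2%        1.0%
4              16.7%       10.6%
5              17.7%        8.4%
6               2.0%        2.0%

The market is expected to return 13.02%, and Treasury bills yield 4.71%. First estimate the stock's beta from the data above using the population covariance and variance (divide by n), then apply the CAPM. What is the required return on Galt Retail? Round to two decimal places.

21.01%

Mean R_i = (-2.4 + 16.3 + 3.2 + 16.7 + 17.7 + 2.0) / 6 = 8.9167%
Mean R_m = (1.3 + 8.8 + 1.0 + 10.6 + 8.4 + 2.0) / 6 = 5.3500%
Σ(R_i − R̄_i)(R_m − R̄_m) = 186.9950  ⇒  Cov = 186.9950 / 6 = 31.1658
Σ(R_m − R̄_m)² = 95.3150  ⇒  Var(R_m) = 95.3150 / 6 = 15.8858
β = Cov / Var(R_m) = 31.1658 / 15.8858 = 1.9619
MRP = 13.02% − 4.71% = 8.31%
E(R) = R_f + β × MRP = 4.71% + 1.9619 × 8.31% = 21.01%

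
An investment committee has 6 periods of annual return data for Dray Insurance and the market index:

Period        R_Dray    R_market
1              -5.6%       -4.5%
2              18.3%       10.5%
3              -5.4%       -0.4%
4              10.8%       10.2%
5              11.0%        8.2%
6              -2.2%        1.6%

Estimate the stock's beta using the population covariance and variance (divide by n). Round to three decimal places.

1.544

Mean R_i = (-5.6 + 18.3 − 5.4 + 10.8 + 11.0 − 2.2) / 6 = 4.4833%
Mean R_m = (-4.5 + 10.5 − 0.4 + 10.2 + 8.2 + 1.6) / 6 = 4.2667%
Σ(R_i − R̄_i)(R_m − R̄_m) = 301.5767  ⇒  Cov = 301.5767 / 6 = 50.2628
Σ(R_m − R̄_m)² = 195.2733  ⇒  Var(R_m) = 195.2733 / 6 = 32.5456
β = Cov / Var(R_m) = 50.2628 / 32.5456 = 1.5444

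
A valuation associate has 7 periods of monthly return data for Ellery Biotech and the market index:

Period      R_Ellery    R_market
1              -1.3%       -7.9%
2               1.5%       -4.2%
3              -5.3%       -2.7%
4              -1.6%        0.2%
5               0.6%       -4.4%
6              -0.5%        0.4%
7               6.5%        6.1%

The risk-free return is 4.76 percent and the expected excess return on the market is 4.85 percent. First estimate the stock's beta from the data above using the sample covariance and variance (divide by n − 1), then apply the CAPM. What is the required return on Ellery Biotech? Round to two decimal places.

6.93%

Mean R_i = (-1.3 + 1.5 − 5.3 − 1.6 + 0.6 − 0.5 + 6.5) / 7 = -0.0143%
Mean R_m = (-7.9 − 4.2 − 2.7 + 0.2 − 4.4 + 0.4 + 6.1) / 7 = -1.7857%
Σ(R_i − R̄_i)(R_m − R̄_m) = 54.5914  ⇒  Cov = 54.5914 / 6 = 9.0986
Σ(R_m − R̄_m)² = 121.7886  ⇒  Var(R_m) = 121.7886 / 6 = 20.2981
β = Cov / Var(R_m) = 9.0986 / 20.2981 = 0.4482
E(R) = R_f + β × MRP = 4.76% + 0.4482 × 4.85% = 6.93%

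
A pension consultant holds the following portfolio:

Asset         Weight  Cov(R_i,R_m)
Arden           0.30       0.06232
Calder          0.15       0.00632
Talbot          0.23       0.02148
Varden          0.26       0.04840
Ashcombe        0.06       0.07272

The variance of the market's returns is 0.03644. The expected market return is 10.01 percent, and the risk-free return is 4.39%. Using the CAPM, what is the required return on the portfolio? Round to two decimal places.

β_Arden = 0.06232 / 0.03644 = 1.7102
β_Calder = 0.00632 / 0.03644 = 0.1734
β_Talbot = 0.02148 / 0.03644 = 0.5895
β_Varden = 0.04840 / 0.03644 = 1.3282
β_Ashcombe = 0.07272 / 0.03644 = 1.9956
β_P = Σ w_i β_i = 0.30×1.7102 + 0.15×0.1734 + 0.23×0.5895 + 0.26×1.3282 + 0.06×1.9956 = 1.1397
MRP = 10.01% − 4.39% = 5.62%
E(R_P) = R_f + β_P × MRP = 4.39% + 1.1397 × 5.62% = 10.80%

10.80%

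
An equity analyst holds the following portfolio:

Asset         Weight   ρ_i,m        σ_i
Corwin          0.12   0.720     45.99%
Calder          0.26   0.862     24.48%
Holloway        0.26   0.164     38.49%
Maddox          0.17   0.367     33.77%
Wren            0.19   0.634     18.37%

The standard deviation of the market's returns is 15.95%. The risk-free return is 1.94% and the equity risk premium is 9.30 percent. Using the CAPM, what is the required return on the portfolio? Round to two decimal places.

β_Corwin = 0.720 × 45.99% / 15.95% = 2.0760
β_Calder = 0.862 × 24.48% / 15.95% = 1.3230
β_Holloway = 0.164 × 38.49% / 15.95% = 0.3958
β_Maddox = 0.367 × 33.77% / 15.95% = 0.7770
β_Wren = 0.634 × 18.37% / 15.95% = 0.7302
β_P = Σ w_i β_i = 0.12×2.0760 + 0.26×1.3230 + 0.26×0.3958 + 0.17×0.7770 + 0.19×0.7302 = 0.9668
E(R_P) = R_f + β_P × MRP = 1.94% + 0.9668 × 9.30% = 10.93%

10.93%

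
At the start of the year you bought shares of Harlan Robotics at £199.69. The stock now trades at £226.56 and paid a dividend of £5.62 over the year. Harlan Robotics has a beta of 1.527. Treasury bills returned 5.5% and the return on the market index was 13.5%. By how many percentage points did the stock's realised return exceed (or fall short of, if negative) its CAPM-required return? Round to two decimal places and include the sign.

Realised HPR = (P1 + D1 − P0) / P0 = (226.56 + 5.62 − 199.69) / 199.69 = 32.49 / 199.69 = 16.2702%
MRP = 13.5% − 5.5% = 8.00%
CAPM required = R_f + β·MRP = 5.5% + 1.527 × 8.0% = 17.7160%
α = realised − required = 16.2702% − 17.7160% = -1.45%

-1.45%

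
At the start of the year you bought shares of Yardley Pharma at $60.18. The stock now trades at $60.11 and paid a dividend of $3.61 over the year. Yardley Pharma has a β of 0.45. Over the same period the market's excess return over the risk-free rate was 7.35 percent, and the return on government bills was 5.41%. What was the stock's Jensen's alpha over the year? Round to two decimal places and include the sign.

-2.84%

Realised HPR = (P1 + D1 − P0) / P0 = (60.11 + 3.61 − 60.18) / 60.18 = 3.54 / 60.18 = 5.8824%
CAPM required = R_f + β·MRP = 5.41% + 0.45 × 7.35% = 8.7175%
α = realised − required = 5.8824% − 8.7175% = -2.84%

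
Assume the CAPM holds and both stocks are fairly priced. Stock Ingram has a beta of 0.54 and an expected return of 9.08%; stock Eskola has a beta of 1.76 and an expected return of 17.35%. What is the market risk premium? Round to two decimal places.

Both satisfy E(R) = R_f + β·MRP, so the slope of the SML is
MRP = (17.35% − 9.08%) / (1.76 − 0.54) = 8.27% / 1.22 = 6.7787%

6.78%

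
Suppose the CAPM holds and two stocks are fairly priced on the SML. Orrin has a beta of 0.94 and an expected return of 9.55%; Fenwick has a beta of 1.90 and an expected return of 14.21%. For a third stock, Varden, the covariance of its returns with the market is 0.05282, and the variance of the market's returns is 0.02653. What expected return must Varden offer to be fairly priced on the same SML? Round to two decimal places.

MRP = (14.21% − 9.55%) / (1.90 − 0.94) = 4.8542%
R_f = 9.55% − 0.94 × 4.8542% = 4.9871%
β_Varden = Cov / Var(R_m) = 0.05282 / 0.02653 = 1.9910
E(R_Varden) = R_f + β × MRP = 4.9871% + 1.9910 × 4.8542% = 14.65%

14.65%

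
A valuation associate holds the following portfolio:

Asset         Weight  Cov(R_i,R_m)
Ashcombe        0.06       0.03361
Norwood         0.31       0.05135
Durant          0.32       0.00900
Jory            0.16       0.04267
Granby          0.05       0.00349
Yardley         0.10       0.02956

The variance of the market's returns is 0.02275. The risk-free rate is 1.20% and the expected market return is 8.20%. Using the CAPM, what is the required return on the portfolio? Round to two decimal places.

10.67%

β_Ashcombe = 0.03361 / 0.02275 = 1.4774
β_Norwood = 0.05135 / 0.02275 = 2.2571
β_Durant = 0.00900 / 0.02275 = 0.3956
β_Jory = 0.04267 / 0.02275 = 1.8756
β_Granby = 0.00349 / 0.02275 = 0.1534
β_Yardley = 0.02956 / 0.02275 = 1.2993
β_P = Σ w_i β_i = 0.06×1.4774 + 0.31×2.2571 + 0.32×0.3956 + 0.16×1.8756 + 0.05×0.1534 + 0.10×1.2993 = 1.3526
MRP = 8.20% − 1.20% = 7.00%
E(R_P) = R_f + β_P × MRP = 1.20% + 1.3526 × 7.00% = 10.67%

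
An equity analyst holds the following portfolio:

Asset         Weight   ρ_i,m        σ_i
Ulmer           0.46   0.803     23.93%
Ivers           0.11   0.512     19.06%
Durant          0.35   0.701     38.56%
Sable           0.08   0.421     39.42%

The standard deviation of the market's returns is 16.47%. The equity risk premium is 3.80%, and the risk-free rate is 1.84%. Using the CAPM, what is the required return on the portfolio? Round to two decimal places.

β_Ulmer = 0.803 × 23.93% / 16.47% = 1.1667
β_Ivers = 0.512 × 19.06% / 16.47% = 0.5925
β_Durant = 0.701 × 38.56% / 16.47% = 1.6412
β_Sable = 0.421 × 39.42% / 16.47% = 1.0076
β_P = Σ w_i β_i = 0.46×1.1667 + 0.11×0.5925 + 0.35×1.6412 + 0.08×1.0076 = 1.2569
E(R_P) = R_f + β_P × MRP = 1.84% + 1.2569 × 3.80% = 6.62%

6.62%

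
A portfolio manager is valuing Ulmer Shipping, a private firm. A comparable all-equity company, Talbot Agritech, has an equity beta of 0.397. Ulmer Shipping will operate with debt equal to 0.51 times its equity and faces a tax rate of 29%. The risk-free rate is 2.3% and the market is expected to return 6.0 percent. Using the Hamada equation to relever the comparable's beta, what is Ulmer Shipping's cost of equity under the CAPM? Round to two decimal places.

β_L = β_U × [1 + (1 − t)(D/E)] = 0.397 × [1 + (1 − 0.29) × 0.51]
    = 0.397 × [1 + 0.71 × 0.51] = 0.397 × 1.3621 = 0.5408
MRP = 6.0% − 2.3% = 3.70%
E(R) = R_f + β_L × MRP = 2.3% + 0.5408 × 3.7% = 4.30%

4.30%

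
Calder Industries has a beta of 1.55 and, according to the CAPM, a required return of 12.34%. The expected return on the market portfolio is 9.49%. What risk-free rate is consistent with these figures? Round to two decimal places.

4.31%

E(R) = R_f + β(E(R_m) − R_f) = R_f(1 − β) + β·E(R_m)
12.34% = R_f × (1 − 1.55) + 1.55 × 9.49%
12.34% = R_f × -0.55 + 14.7095%
R_f = (12.34% − 14.7095%) / -0.55 = 4.31%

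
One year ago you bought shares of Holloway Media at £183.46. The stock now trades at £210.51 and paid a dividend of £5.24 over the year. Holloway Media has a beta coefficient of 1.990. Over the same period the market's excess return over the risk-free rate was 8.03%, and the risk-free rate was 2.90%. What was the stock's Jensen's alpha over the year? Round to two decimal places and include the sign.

-1.28%

Realised HPR = (P1 + D1 − P0) / P0 = (210.51 + 5.24 − 183.46) / 183.46 = 32.29 / 183.46 = 17.6006%
CAPM required = R_f + β·MRP = 2.90% + 1.990 × 8.03% = 18.87970%
α = realised − required = 17.6006% − 18.87970% = -1.28%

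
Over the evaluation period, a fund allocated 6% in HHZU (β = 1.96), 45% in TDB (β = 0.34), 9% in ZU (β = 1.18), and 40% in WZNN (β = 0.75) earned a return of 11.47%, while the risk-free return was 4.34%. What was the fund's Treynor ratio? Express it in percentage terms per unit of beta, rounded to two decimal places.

β_P = 0.06×1.96 + 0.45×0.34 + 0.09×1.18 + 0.40×0.75 = 0.6768
Treynor = (R_P − R_f) / β_P = (11.47% − 4.34%) / 0.6768 = 7.13% / 0.6768 = 10.53%

10.53%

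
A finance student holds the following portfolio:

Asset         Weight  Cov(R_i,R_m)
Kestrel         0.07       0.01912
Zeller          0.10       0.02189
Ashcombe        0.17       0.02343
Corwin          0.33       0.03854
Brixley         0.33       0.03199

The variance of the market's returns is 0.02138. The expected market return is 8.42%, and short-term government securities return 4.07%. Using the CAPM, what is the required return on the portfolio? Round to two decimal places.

10.33%

β_Kestrel = 0.01912 / 0.02138 = 0.8943
β_Zeller = 0.02189 / 0.02138 = 1.0239
β_Ashcombe = 0.02343 / 0.02138 = 1.0959
β_Corwin = 0.03854 / 0.02138 = 1.8026
β_Brixley = 0.03199 / 0.02138 = 1.4963
β_P = Σ w_i β_i = 0.07×0.8943 + 0.10×1.0239 + 0.17×1.0959 + 0.33×1.8026 + 0.33×1.4963 = 1.4399
MRP = 8.42% − 4.07% = 4.35%
E(R_P) = R_f + β_P × MRP = 4.07% + 1.4399 × 4.35% = 10.33%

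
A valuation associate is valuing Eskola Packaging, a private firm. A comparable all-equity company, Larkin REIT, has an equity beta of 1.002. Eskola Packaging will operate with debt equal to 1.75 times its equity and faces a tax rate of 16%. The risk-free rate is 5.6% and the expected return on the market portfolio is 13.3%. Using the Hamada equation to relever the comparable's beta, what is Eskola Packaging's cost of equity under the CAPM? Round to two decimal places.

24.66%

β_L = β_U × [1 + (1 − t)(D/E)] = 1.002 × [1 + (1 − 0.16) × 1.75]
    = 1.002 × [1 + 0.84 × 1.75] = 1.002 × 2.4700 = 2.4749
MRP = 13.3% − 5.6% = 7.70%
E(R) = R_f + β_L × MRP = 5.6% + 2.4749 × 7.7% = 24.66%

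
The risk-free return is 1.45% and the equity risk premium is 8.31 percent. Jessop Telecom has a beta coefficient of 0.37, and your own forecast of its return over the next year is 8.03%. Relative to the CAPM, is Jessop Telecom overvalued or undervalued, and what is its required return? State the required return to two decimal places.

Required return = R_f + β·MRP = 1.45% + 0.37 × 8.31% = 4.52%
Forecast 8.03% > required 4.52% → the stock plots above the SML → undervalued.

Undervalued; required return 4.52%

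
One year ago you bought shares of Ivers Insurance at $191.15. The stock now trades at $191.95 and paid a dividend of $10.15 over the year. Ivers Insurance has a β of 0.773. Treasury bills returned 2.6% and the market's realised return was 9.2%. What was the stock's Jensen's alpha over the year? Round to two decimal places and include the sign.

Realised HPR = (P1 + D1 − P0) / P0 = (191.95 + 10.15 − 191.15) / 191.15 = 10.95 / 191.15 = 5.7285%
MRP = 9.2% − 2.6% = 6.60%
CAPM required = R_f + β·MRP = 2.6% + 0.773 × 6.6% = 7.7018%
α = realised − required = 5.7285% − 7.7018% = -1.97%

-1.97%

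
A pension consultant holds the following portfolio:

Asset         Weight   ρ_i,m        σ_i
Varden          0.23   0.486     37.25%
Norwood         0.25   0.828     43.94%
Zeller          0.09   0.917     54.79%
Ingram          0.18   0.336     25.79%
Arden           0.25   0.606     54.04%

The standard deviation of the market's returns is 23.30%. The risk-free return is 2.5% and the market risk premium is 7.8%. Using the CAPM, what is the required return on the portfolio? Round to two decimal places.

11.72%

β_Varden = 0.486 × 37.25% / 23.30% = 0.7770
β_Norwood = 0.828 × 43.94% / 23.30% = 1.5615
β_Zeller = 0.917 × 54.79% / 23.30% = 2.1563
β_Ingram = 0.336 × 25.79% / 23.30% = 0.3719
β_Arden = 0.606 × 54.04% / 23.30% = 1.4055
β_P = Σ w_i β_i = 0.23×0.7770 + 0.25×1.5615 + 0.09×2.1563 + 0.18×0.3719 + 0.25×1.4055 = 1.1815
E(R_P) = R_f + β_P × MRP = 2.5% + 1.1815 × 7.8% = 11.72%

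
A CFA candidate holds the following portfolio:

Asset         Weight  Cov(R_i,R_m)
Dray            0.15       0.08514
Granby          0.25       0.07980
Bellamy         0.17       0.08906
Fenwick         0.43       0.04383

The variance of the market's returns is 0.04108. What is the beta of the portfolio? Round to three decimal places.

β_Dray = 0.08514 / 0.04108 = 2.0725
β_Granby = 0.07980 / 0.04108 = 1.9426
β_Bellamy = 0.08906 / 0.04108 = 2.1680
β_Fenwick = 0.04383 / 0.04108 = 1.0669
β_P = Σ w_i β_i = 0.15×2.0725 + 0.25×1.9426 + 0.17×2.1680 + 0.43×1.0669 = 1.6239

1.624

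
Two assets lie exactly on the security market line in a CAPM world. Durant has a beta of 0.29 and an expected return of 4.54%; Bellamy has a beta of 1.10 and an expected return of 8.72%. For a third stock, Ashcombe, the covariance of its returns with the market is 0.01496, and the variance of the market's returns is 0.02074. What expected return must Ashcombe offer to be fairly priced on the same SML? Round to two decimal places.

MRP = (8.72% − 4.54%) / (1.10 − 0.29) = 5.1605%
R_f = 4.54% − 0.29 × 5.1605% = 3.0435%
β_Ashcombe = Cov / Var(R_m) = 0.01496 / 0.02074 = 0.7213
E(R_Ashcombe) = R_f + β × MRP = 3.0435% + 0.7213 × 5.1605% = 6.77%

6.77%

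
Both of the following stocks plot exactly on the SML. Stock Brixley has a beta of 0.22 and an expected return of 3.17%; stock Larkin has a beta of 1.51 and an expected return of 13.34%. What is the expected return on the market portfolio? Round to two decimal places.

9.32%

Both satisfy E(R) = R_f + β·MRP, so the slope of the SML is
MRP = (13.34% − 3.17%) / (1.51 − 0.22) = 10.17% / 1.29 = 7.8837%
R_f = E(R_Brixley) − β_Brixley·MRP = 3.17% − 0.22 × 7.8837% = 1.4356%
E(R_m) = R_f + MRP = 1.4356% + 7.8837% = 9.32%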